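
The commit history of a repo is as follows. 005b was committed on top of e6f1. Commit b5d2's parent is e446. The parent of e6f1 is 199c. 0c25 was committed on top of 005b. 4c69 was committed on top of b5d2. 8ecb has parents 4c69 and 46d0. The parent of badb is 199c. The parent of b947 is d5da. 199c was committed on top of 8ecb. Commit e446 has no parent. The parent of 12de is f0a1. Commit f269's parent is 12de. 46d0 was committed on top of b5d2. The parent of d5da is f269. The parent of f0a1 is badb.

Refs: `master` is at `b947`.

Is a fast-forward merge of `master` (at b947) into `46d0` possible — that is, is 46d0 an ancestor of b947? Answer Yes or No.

Yes

A fast-forward from 46d0 to b947 is possible iff 46d0 is an ancestor of b947.
Ancestors of b947: {12de, 199c, 46d0, 4c69, 8ecb, b5d2, b947, badb, d5da, e446, f0a1, f269}.
46d0 is among them, so fast-forward is possible.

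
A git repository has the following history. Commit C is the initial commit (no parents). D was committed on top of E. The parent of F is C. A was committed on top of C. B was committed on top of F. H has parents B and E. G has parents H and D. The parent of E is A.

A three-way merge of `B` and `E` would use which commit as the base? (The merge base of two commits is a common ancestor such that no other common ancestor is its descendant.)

Ancestors of B: {B, C, F}.
Ancestors of E: {A, C, E}.
Common ancestors: {C}.
The only common ancestor is C, so it is the merge base.

C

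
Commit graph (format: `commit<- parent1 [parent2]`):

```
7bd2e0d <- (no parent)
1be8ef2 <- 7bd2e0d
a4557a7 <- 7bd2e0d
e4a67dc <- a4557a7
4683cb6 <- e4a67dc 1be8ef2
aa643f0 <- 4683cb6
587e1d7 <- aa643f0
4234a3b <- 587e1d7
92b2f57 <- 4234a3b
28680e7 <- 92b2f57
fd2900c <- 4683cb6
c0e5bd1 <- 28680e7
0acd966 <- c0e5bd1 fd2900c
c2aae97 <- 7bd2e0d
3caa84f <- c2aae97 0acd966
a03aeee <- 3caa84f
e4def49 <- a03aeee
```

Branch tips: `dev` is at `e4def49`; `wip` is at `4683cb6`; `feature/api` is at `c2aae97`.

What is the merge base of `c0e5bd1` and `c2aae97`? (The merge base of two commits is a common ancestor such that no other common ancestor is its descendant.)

7bd2e0d

Ancestors of c0e5bd1: {1be8ef2, 28680e7, 4234a3b, 4683cb6, 587e1d7, 7bd2e0d, 92b2f57, a4557a7, aa643f0, c0e5bd1, e4a67dc}.
Ancestors of c2aae97: {7bd2e0d, c2aae97}.
Common ancestors: {7bd2e0d}.
The only common ancestor is 7bd2e0d, so it is the merge base.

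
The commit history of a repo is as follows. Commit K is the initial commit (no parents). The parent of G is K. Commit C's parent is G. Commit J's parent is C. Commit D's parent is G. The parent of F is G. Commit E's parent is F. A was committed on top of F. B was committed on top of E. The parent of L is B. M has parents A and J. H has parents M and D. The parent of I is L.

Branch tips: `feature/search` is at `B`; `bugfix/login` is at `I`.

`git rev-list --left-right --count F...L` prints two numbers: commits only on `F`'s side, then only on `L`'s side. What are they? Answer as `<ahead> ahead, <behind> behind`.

Reachable from F: {F, G, K}.
Reachable from L: {B, E, F, G, K, L}.
Only in F's history (ahead): {} — 0.
Only in L's history (behind): {B, E, L} — 3.

0 ahead, 3 behind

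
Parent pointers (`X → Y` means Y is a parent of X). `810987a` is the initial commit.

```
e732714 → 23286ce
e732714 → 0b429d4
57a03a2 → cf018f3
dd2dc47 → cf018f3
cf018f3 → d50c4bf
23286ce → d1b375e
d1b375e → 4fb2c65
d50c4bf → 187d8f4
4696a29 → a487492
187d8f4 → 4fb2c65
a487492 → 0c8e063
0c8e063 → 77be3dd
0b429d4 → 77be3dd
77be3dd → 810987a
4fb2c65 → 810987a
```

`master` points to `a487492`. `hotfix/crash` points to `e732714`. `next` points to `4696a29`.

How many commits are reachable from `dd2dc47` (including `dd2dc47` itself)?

Walking parent pointers from dd2dc47: reachable set = {187d8f4, 4fb2c65, 810987a, cf018f3, d50c4bf, dd2dc47}.
That is 6 commits.

6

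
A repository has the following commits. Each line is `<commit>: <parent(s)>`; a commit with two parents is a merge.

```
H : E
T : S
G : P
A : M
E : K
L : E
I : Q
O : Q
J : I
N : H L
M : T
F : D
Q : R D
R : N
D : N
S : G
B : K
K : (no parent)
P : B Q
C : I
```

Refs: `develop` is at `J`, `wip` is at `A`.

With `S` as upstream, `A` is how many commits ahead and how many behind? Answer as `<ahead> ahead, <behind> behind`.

3 ahead, 0 behind

Reachable from A: {A, B, D, E, G, H, K, L, M, N, P, Q, R, S, T}.
Reachable from S: {B, D, E, G, H, K, L, N, P, Q, R, S}.
Only in A's history (ahead): {A, M, T} — 3.
Only in S's history (behind): {} — 0.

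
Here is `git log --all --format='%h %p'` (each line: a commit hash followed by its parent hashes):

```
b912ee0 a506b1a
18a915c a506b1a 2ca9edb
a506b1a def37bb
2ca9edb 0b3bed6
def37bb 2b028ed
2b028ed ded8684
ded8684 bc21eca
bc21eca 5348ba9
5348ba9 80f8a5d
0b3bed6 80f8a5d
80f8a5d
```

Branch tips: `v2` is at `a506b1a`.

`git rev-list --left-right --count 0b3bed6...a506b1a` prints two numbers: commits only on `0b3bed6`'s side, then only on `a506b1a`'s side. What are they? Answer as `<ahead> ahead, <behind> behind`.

1 ahead, 6 behind

Reachable from 0b3bed6: {0b3bed6, 80f8a5d}.
Reachable from a506b1a: {2b028ed, 5348ba9, 80f8a5d, a506b1a, bc21eca, ded8684, def37bb}.
Only in 0b3bed6's history (ahead): {0b3bed6} — 1.
Only in a506b1a's history (behind): {2b028ed, 5348ba9, a506b1a, bc21eca, ded8684, def37bb} — 6.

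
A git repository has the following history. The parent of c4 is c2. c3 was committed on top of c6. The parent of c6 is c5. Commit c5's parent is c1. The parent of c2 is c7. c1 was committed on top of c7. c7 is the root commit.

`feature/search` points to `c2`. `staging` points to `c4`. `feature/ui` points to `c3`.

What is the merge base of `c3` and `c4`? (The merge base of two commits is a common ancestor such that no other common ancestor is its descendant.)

c7

Ancestors of c3: {c1, c3, c5, c6, c7}.
Ancestors of c4: {c2, c4, c7}.
Common ancestors: {c7}.
The only common ancestor is c7, so it is the merge base.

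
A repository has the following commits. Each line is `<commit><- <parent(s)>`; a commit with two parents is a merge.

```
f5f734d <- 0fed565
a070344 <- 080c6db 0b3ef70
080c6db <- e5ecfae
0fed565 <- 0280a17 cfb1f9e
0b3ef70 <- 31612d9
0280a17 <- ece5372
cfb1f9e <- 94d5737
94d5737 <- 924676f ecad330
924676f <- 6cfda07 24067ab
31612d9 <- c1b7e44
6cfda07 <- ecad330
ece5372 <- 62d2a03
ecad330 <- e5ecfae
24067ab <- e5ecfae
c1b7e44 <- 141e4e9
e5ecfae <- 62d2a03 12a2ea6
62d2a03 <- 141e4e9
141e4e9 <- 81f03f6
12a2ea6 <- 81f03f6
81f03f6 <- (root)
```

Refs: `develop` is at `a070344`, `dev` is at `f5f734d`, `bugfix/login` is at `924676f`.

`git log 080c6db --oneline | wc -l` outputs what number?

Walking parent pointers from 080c6db: reachable set = {080c6db, 12a2ea6, 141e4e9, 62d2a03, 81f03f6, e5ecfae}.
That is 6 commits.

6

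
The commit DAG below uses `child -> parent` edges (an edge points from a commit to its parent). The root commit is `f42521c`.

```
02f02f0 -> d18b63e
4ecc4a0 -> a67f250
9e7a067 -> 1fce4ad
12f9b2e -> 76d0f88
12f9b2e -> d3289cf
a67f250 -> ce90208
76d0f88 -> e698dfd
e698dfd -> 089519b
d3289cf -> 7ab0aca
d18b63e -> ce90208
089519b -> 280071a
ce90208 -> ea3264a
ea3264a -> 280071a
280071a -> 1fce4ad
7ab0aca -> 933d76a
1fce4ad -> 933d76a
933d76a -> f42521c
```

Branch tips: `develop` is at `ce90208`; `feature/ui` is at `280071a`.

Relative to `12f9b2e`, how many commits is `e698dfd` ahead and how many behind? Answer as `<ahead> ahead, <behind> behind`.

0 ahead, 4 behind

Reachable from e698dfd: {089519b, 1fce4ad, 280071a, 933d76a, e698dfd, f42521c}.
Reachable from 12f9b2e: {089519b, 12f9b2e, 1fce4ad, 280071a, 76d0f88, 7ab0aca, 933d76a, d3289cf, e698dfd, f42521c}.
Only in e698dfd's history (ahead): {} — 0.
Only in 12f9b2e's history (behind): {12f9b2e, 76d0f88, 7ab0aca, d3289cf} — 4.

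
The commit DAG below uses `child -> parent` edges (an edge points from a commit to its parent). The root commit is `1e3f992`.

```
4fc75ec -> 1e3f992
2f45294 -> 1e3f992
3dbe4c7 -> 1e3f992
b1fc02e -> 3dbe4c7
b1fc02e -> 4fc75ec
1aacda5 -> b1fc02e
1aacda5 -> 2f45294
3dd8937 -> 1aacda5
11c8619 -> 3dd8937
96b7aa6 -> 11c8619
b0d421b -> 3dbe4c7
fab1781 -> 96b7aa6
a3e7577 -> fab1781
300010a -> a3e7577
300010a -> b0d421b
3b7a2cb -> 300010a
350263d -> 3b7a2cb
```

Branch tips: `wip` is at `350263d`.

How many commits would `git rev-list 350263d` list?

15

Walking parent pointers from 350263d: reachable set = {11c8619, 1aacda5, 1e3f992, 2f45294, 300010a, 350263d, 3b7a2cb, 3dbe4c7, 3dd8937, 4fc75ec, 96b7aa6, a3e7577, b0d421b, b1fc02e, fab1781}.
That is 15 commits.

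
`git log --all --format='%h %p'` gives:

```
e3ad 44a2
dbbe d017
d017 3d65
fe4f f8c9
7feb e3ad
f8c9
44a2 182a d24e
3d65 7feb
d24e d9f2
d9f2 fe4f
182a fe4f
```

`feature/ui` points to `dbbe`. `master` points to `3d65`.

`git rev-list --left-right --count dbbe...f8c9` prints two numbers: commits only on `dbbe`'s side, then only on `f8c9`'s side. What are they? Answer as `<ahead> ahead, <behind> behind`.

10 ahead, 0 behind

Reachable from dbbe: {182a, 3d65, 44a2, 7feb, d017, d24e, d9f2, dbbe, e3ad, f8c9, fe4f}.
Reachable from f8c9: {f8c9}.
Only in dbbe's history (ahead): {182a, 3d65, 44a2, 7feb, d017, d24e, d9f2, dbbe, e3ad, fe4f} — 10.
Only in f8c9's history (behind): {} — 0.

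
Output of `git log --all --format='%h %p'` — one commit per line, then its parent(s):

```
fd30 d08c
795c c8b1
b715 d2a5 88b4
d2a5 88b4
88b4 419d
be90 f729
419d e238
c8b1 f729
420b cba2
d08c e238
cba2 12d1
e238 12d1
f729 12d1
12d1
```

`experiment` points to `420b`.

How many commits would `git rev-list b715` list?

6

Walking parent pointers from b715: reachable set = {12d1, 419d, 88b4, b715, d2a5, e238}.
That is 6 commits.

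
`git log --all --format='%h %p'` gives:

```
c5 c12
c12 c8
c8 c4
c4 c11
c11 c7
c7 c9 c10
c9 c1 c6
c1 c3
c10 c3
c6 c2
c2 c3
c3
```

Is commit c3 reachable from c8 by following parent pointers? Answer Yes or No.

Ancestors of c8 (commits reachable by following parents): {c1, c10, c11, c2, c3, c4, c6, c7, c8, c9}.
c3 is in that set, so it is an ancestor of c8.

Yes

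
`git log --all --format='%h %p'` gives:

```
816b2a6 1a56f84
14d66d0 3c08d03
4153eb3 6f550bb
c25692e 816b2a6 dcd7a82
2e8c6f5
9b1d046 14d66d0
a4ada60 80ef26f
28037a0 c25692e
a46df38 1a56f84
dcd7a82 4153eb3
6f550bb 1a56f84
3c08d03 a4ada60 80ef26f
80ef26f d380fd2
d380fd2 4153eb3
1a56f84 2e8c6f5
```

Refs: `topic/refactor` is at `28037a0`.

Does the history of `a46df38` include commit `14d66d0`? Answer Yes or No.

No

Ancestors of a46df38: {1a56f84, 2e8c6f5, a46df38}.
14d66d0 is not in that set, so it is not an ancestor of a46df38.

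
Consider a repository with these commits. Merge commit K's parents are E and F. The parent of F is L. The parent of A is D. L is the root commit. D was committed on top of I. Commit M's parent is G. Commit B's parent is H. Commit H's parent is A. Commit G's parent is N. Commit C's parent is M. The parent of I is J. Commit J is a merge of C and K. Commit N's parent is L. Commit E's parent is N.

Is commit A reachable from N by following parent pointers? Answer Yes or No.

Ancestors of N: {L, N}.
A is not in that set, so it is not an ancestor of N.

No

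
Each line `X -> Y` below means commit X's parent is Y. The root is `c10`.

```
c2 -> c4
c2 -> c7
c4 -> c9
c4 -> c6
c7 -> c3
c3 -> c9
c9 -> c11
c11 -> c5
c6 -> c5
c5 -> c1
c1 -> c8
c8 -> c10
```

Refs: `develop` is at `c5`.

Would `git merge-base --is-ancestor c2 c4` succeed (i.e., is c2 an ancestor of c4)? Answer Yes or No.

No

Ancestors of c4: {c1, c10, c11, c4, c5, c6, c8, c9}.
c2 is not in that set, so it is not an ancestor of c4.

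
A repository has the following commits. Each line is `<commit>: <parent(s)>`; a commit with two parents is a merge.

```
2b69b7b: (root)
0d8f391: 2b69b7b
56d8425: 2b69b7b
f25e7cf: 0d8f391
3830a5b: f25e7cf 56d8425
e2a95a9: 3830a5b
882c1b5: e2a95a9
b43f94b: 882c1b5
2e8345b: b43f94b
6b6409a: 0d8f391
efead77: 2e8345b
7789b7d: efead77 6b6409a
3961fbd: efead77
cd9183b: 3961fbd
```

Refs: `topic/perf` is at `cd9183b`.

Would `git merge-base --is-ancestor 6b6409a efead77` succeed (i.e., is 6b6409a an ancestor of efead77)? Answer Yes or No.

Ancestors of efead77: {0d8f391, 2b69b7b, 2e8345b, 3830a5b, 56d8425, 882c1b5, b43f94b, e2a95a9, efead77, f25e7cf}.
6b6409a is not in that set, so it is not an ancestor of efead77.

No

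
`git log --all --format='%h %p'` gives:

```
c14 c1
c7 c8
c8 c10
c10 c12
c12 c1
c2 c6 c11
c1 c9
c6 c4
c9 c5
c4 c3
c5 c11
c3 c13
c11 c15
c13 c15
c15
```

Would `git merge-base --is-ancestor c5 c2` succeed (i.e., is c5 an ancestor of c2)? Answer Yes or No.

No

Ancestors of c2: {c11, c13, c15, c2, c3, c4, c6}.
c5 is not in that set, so it is not an ancestor of c2.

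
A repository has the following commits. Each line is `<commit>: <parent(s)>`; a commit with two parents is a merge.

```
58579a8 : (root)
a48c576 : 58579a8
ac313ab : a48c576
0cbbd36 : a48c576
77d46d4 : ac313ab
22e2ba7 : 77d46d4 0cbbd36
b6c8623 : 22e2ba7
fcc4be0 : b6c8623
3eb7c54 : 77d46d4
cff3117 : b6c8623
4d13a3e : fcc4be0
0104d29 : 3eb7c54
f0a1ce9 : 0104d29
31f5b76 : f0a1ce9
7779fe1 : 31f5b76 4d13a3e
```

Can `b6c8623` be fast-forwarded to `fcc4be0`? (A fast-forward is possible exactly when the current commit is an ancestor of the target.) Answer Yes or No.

A fast-forward from b6c8623 to fcc4be0 is possible iff b6c8623 is an ancestor of fcc4be0.
Ancestors of fcc4be0: {0cbbd36, 22e2ba7, 58579a8, 77d46d4, a48c576, ac313ab, b6c8623, fcc4be0}.
b6c8623 is among them, so fast-forward is possible.

Yes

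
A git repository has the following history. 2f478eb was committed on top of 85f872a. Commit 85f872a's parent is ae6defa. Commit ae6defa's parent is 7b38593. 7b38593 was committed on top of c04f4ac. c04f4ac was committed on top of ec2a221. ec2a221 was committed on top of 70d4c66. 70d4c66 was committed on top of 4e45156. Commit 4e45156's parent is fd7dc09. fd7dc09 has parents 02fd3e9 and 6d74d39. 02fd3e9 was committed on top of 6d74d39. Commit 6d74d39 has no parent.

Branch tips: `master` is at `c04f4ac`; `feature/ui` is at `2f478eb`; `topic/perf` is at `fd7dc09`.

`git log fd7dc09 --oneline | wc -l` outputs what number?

3

Walking parent pointers from fd7dc09: reachable set = {02fd3e9, 6d74d39, fd7dc09}.
That is 3 commits.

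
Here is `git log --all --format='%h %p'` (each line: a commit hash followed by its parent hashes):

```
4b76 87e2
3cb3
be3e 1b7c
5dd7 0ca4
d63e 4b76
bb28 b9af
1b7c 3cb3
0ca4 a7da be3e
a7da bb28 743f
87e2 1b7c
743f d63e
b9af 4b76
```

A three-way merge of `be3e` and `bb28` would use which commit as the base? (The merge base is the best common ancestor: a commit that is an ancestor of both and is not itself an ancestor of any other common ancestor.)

Ancestors of be3e: {1b7c, 3cb3, be3e}.
Ancestors of bb28: {1b7c, 3cb3, 4b76, 87e2, b9af, bb28}.
Common ancestors: {1b7c, 3cb3}.
Among these, 1b7c is not an ancestor of any other common ancestor — it is the merge base.

1b7c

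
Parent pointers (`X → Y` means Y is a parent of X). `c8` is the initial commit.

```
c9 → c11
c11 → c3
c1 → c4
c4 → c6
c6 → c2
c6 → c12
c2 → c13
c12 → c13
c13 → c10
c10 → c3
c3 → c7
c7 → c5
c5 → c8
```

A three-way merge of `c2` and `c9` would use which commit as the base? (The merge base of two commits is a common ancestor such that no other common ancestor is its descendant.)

c3

Ancestors of c2: {c10, c13, c2, c3, c5, c7, c8}.
Ancestors of c9: {c11, c3, c5, c7, c8, c9}.
Common ancestors: {c3, c5, c7, c8}.
Among these, c3 is not an ancestor of any other common ancestor — it is the merge base.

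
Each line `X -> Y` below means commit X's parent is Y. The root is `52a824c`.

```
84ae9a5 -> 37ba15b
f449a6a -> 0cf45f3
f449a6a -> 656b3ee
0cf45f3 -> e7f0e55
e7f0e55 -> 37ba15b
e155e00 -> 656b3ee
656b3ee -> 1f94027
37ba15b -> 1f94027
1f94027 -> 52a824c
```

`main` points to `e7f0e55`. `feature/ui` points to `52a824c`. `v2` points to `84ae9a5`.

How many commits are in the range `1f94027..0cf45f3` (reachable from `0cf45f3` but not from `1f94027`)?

Reachable from 0cf45f3: {0cf45f3, 1f94027, 37ba15b, 52a824c, e7f0e55}.
Reachable from 1f94027: {1f94027, 52a824c}.
In 0cf45f3's history but not 1f94027's: {0cf45f3, 37ba15b, e7f0e55} — 3 commits.

3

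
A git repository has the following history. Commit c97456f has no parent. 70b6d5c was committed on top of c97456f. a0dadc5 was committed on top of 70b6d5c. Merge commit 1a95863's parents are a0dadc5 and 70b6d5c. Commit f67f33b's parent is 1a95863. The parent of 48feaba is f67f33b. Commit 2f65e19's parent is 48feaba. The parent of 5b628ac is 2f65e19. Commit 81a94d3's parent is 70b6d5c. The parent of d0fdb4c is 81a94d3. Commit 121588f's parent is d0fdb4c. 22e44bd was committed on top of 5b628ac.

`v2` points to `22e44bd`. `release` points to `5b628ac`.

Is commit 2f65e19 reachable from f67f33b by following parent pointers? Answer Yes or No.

No

Ancestors of f67f33b: {1a95863, 70b6d5c, a0dadc5, c97456f, f67f33b}.
2f65e19 is not in that set, so it is not an ancestor of f67f33b.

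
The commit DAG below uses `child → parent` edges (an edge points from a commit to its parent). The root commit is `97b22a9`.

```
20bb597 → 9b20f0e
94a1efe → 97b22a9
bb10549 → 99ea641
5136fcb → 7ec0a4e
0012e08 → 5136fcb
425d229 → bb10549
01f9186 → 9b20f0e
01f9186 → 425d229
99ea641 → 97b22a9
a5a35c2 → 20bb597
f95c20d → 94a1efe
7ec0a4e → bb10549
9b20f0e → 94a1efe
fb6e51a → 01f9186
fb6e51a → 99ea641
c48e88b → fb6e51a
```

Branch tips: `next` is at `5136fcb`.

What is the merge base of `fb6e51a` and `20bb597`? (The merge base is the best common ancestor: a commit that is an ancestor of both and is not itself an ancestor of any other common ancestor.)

9b20f0e

Ancestors of fb6e51a: {01f9186, 425d229, 94a1efe, 97b22a9, 99ea641, 9b20f0e, bb10549, fb6e51a}.
Ancestors of 20bb597: {20bb597, 94a1efe, 97b22a9, 9b20f0e}.
Common ancestors: {94a1efe, 97b22a9, 9b20f0e}.
Among these, 9b20f0e is not an ancestor of any other common ancestor — it is the merge base.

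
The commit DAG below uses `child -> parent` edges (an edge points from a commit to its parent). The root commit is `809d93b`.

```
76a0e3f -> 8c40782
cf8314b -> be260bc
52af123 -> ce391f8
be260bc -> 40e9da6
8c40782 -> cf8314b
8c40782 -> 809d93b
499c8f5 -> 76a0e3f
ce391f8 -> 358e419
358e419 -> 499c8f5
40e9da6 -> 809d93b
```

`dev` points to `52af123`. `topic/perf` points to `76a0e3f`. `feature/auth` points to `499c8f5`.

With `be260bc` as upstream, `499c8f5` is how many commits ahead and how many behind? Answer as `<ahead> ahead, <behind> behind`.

4 ahead, 0 behind

Reachable from 499c8f5: {40e9da6, 499c8f5, 76a0e3f, 809d93b, 8c40782, be260bc, cf8314b}.
Reachable from be260bc: {40e9da6, 809d93b, be260bc}.
Only in 499c8f5's history (ahead): {499c8f5, 76a0e3f, 8c40782, cf8314b} — 4.
Only in be260bc's history (behind): {} — 0.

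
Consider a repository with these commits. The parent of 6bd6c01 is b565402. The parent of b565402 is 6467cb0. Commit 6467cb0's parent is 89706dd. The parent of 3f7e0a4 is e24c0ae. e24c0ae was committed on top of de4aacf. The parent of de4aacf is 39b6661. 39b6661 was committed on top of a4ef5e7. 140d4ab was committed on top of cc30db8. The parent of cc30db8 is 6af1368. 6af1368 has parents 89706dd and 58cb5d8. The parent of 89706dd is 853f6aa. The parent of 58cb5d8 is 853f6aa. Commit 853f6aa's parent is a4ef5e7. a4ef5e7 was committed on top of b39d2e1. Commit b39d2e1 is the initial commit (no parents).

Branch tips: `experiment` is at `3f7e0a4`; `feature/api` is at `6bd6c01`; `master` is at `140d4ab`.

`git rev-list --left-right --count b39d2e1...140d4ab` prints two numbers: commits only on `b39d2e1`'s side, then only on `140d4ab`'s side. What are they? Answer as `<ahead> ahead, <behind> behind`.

0 ahead, 7 behind

Reachable from b39d2e1: {b39d2e1}.
Reachable from 140d4ab: {140d4ab, 58cb5d8, 6af1368, 853f6aa, 89706dd, a4ef5e7, b39d2e1, cc30db8}.
Only in b39d2e1's history (ahead): {} — 0.
Only in 140d4ab's history (behind): {140d4ab, 58cb5d8, 6af1368, 853f6aa, 89706dd, a4ef5e7, cc30db8} — 7.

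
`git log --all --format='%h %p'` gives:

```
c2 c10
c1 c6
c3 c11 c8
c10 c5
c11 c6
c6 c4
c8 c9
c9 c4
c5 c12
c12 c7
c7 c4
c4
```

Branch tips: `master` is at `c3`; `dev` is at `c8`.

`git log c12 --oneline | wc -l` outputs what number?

Walking parent pointers from c12: reachable set = {c12, c4, c7}.
That is 3 commits.

3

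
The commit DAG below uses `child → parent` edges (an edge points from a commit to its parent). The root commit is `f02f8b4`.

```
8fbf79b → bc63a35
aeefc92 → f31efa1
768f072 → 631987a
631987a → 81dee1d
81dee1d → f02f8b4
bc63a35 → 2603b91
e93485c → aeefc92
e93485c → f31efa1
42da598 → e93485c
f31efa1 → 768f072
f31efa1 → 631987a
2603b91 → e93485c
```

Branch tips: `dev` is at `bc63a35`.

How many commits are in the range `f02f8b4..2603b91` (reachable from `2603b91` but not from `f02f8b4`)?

7

Reachable from 2603b91: {2603b91, 631987a, 768f072, 81dee1d, aeefc92, e93485c, f02f8b4, f31efa1}.
Reachable from f02f8b4: {f02f8b4}.
In 2603b91's history but not f02f8b4's: {2603b91, 631987a, 768f072, 81dee1d, aeefc92, e93485c, f31efa1} — 7 commits.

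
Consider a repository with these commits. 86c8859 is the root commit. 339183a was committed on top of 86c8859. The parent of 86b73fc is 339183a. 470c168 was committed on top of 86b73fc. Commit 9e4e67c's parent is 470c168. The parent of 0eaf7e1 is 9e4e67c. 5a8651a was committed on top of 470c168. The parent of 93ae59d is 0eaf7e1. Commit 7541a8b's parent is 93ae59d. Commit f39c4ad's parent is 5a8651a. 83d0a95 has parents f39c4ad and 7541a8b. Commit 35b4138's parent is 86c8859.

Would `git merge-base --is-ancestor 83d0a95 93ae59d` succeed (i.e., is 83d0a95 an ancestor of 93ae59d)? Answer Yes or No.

No

Ancestors of 93ae59d: {0eaf7e1, 339183a, 470c168, 86b73fc, 86c8859, 93ae59d, 9e4e67c}.
83d0a95 is not in that set, so it is not an ancestor of 93ae59d.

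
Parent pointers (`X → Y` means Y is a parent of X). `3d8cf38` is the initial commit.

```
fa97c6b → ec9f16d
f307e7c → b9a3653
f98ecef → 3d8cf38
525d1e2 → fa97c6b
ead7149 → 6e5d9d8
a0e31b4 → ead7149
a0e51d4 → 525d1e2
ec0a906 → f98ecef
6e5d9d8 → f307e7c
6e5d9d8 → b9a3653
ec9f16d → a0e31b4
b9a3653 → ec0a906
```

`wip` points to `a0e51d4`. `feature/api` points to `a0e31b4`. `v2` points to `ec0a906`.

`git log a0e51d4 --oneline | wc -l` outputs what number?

12

Walking parent pointers from a0e51d4: reachable set = {3d8cf38, 525d1e2, 6e5d9d8, a0e31b4, a0e51d4, b9a3653, ead7149, ec0a906, ec9f16d, f307e7c, f98ecef, fa97c6b}.
That is 12 commits.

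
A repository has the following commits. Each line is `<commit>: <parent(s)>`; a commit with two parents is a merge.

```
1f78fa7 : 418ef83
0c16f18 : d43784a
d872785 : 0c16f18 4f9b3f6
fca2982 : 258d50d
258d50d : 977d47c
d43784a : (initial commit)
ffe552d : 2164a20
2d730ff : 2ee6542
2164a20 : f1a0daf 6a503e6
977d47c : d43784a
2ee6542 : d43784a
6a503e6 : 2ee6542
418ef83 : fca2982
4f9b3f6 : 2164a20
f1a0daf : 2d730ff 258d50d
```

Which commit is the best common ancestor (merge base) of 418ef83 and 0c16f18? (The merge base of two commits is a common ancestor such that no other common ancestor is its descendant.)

d43784a

Ancestors of 418ef83: {258d50d, 418ef83, 977d47c, d43784a, fca2982}.
Ancestors of 0c16f18: {0c16f18, d43784a}.
Common ancestors: {d43784a}.
The only common ancestor is d43784a, so it is the merge base.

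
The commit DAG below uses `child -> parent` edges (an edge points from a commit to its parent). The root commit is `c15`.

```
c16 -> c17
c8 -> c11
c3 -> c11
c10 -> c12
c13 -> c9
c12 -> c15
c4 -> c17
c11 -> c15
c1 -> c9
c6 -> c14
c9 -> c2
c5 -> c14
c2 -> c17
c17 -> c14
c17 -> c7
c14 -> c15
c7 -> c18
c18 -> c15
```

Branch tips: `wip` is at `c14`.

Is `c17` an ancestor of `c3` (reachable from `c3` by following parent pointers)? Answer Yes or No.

Ancestors of c3: {c11, c15, c3}.
c17 is not in that set, so it is not an ancestor of c3.

No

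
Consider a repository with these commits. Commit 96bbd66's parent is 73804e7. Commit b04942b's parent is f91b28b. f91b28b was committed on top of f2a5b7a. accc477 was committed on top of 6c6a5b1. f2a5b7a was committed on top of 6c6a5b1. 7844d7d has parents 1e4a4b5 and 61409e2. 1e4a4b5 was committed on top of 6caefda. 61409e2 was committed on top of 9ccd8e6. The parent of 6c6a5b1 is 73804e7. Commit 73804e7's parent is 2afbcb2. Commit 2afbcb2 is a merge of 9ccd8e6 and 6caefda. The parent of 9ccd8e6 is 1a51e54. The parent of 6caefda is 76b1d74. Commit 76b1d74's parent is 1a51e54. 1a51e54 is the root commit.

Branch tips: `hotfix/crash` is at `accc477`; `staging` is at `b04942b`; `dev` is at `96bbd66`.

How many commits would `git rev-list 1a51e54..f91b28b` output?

8

Reachable from f91b28b: {1a51e54, 2afbcb2, 6c6a5b1, 6caefda, 73804e7, 76b1d74, 9ccd8e6, f2a5b7a, f91b28b}.
Reachable from 1a51e54: {1a51e54}.
In f91b28b's history but not 1a51e54's: {2afbcb2, 6c6a5b1, 6caefda, 73804e7, 76b1d74, 9ccd8e6, f2a5b7a, f91b28b} — 8 commits.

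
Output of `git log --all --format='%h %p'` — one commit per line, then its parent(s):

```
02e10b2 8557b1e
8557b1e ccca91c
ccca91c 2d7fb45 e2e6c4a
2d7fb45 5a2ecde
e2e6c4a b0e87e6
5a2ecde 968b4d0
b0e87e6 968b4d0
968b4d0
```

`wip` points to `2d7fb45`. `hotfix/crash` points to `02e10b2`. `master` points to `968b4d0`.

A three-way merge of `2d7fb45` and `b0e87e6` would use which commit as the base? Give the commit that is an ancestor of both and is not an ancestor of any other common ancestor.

968b4d0

Ancestors of 2d7fb45: {2d7fb45, 5a2ecde, 968b4d0}.
Ancestors of b0e87e6: {968b4d0, b0e87e6}.
Common ancestors: {968b4d0}.
The only common ancestor is 968b4d0, so it is the merge base.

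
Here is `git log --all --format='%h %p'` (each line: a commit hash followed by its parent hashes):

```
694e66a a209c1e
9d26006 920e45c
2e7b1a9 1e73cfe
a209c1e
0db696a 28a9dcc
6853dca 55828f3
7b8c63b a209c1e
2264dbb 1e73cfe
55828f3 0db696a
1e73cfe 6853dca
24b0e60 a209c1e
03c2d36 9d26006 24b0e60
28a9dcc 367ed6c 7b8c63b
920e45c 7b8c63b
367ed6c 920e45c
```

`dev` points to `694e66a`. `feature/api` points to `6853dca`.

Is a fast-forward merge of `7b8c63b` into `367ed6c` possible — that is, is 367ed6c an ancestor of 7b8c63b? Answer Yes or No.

No

A fast-forward from 367ed6c to 7b8c63b is possible iff 367ed6c is an ancestor of 7b8c63b.
Ancestors of 7b8c63b: {7b8c63b, a209c1e}.
367ed6c is not among them, so fast-forward is not possible.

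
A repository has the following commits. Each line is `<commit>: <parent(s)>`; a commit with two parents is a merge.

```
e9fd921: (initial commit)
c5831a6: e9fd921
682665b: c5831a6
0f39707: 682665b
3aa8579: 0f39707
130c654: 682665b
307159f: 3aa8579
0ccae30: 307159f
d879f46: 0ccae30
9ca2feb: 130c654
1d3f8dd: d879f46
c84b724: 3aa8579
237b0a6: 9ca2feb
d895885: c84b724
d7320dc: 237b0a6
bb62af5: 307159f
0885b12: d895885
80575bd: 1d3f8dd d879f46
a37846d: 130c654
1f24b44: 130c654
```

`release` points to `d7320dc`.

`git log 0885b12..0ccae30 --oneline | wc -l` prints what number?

2

Reachable from 0ccae30: {0ccae30, 0f39707, 307159f, 3aa8579, 682665b, c5831a6, e9fd921}.
Reachable from 0885b12: {0885b12, 0f39707, 3aa8579, 682665b, c5831a6, c84b724, d895885, e9fd921}.
In 0ccae30's history but not 0885b12's: {0ccae30, 307159f} — 2 commits.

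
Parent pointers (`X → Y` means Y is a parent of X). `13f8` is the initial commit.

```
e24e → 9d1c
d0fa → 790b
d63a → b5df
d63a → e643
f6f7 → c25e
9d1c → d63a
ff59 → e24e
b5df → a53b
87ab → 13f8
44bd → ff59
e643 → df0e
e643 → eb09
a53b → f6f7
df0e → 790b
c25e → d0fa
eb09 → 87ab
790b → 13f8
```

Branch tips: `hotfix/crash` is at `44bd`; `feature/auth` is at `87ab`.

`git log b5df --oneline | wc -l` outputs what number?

7

Walking parent pointers from b5df: reachable set = {13f8, 790b, a53b, b5df, c25e, d0fa, f6f7}.
That is 7 commits.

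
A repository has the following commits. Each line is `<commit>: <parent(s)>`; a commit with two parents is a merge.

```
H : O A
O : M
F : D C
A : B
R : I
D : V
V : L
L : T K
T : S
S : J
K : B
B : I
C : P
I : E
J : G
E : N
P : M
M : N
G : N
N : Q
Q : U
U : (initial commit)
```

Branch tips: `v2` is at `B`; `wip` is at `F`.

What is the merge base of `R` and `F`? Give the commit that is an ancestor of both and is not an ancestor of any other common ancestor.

I

Ancestors of R: {E, I, N, Q, R, U}.
Ancestors of F: {B, C, D, E, F, G, I, J, K, L, M, N, P, Q, S, T, U, V}.
Common ancestors: {E, I, N, Q, U}.
Among these, I is not an ancestor of any other common ancestor — it is the merge base.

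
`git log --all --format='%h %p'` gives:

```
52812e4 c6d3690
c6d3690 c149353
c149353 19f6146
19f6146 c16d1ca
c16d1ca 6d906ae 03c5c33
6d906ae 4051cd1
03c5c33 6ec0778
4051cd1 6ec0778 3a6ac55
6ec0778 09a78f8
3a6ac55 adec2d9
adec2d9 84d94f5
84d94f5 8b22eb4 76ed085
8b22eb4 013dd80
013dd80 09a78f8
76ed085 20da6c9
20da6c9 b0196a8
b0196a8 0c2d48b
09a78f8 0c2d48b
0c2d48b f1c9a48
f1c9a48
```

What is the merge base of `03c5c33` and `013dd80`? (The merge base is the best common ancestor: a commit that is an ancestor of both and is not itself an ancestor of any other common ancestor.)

09a78f8

Ancestors of 03c5c33: {03c5c33, 09a78f8, 0c2d48b, 6ec0778, f1c9a48}.
Ancestors of 013dd80: {013dd80, 09a78f8, 0c2d48b, f1c9a48}.
Common ancestors: {09a78f8, 0c2d48b, f1c9a48}.
Among these, 09a78f8 is not an ancestor of any other common ancestor — it is the merge base.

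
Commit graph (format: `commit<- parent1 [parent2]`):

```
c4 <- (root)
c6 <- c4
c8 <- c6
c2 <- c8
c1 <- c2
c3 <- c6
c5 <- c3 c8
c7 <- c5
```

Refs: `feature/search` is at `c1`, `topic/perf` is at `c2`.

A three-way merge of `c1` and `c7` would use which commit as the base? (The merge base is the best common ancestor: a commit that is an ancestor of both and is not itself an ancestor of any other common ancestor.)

Ancestors of c1: {c1, c2, c4, c6, c8}.
Ancestors of c7: {c3, c4, c5, c6, c7, c8}.
Common ancestors: {c4, c6, c8}.
Among these, c8 is not an ancestor of any other common ancestor — it is the merge base.

c8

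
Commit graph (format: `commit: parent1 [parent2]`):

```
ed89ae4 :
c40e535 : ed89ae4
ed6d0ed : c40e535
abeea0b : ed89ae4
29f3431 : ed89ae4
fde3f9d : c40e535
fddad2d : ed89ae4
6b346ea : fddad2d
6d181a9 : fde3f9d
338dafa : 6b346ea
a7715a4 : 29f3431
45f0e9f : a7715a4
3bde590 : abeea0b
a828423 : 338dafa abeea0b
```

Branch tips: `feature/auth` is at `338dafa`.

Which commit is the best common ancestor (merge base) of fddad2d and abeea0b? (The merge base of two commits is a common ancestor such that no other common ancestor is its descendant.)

Ancestors of fddad2d: {ed89ae4, fddad2d}.
Ancestors of abeea0b: {abeea0b, ed89ae4}.
Common ancestors: {ed89ae4}.
The only common ancestor is ed89ae4, so it is the merge base.

ed89ae4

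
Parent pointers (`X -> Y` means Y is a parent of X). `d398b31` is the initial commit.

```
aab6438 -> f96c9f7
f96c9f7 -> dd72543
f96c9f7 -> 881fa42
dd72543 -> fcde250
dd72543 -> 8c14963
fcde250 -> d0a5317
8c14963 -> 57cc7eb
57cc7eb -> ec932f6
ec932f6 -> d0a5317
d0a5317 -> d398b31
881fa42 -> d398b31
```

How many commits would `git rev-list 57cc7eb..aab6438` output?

Reachable from aab6438: {57cc7eb, 881fa42, 8c14963, aab6438, d0a5317, d398b31, dd72543, ec932f6, f96c9f7, fcde250}.
Reachable from 57cc7eb: {57cc7eb, d0a5317, d398b31, ec932f6}.
In aab6438's history but not 57cc7eb's: {881fa42, 8c14963, aab6438, dd72543, f96c9f7, fcde250} — 6 commits.

6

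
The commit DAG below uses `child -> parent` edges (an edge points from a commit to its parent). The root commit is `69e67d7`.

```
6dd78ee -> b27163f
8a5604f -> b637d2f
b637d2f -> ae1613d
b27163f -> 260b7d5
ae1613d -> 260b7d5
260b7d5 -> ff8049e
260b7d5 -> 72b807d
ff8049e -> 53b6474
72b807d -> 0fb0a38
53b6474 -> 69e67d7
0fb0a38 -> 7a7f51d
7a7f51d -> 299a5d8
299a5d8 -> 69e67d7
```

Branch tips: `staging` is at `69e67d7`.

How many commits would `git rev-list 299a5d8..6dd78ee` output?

8

Reachable from 6dd78ee: {0fb0a38, 260b7d5, 299a5d8, 53b6474, 69e67d7, 6dd78ee, 72b807d, 7a7f51d, b27163f, ff8049e}.
Reachable from 299a5d8: {299a5d8, 69e67d7}.
In 6dd78ee's history but not 299a5d8's: {0fb0a38, 260b7d5, 53b6474, 6dd78ee, 72b807d, 7a7f51d, b27163f, ff8049e} — 8 commits.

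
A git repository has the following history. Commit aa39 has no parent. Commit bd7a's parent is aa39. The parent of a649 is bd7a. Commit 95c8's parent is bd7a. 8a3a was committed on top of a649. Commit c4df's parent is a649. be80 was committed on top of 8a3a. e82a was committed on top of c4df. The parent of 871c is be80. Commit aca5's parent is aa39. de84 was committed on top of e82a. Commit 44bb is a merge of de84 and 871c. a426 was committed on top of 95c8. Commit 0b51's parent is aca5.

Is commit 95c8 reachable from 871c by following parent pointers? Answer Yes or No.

No

Ancestors of 871c: {871c, 8a3a, a649, aa39, bd7a, be80}.
95c8 is not in that set, so it is not an ancestor of 871c.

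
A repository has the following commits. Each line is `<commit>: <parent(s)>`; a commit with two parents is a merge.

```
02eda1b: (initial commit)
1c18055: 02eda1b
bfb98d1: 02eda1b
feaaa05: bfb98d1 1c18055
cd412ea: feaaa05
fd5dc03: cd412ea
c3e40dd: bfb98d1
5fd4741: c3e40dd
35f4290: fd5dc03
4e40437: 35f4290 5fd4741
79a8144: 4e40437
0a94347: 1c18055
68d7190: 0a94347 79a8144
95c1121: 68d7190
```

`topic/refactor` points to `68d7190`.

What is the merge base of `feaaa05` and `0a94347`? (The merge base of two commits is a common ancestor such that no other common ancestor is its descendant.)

1c18055

Ancestors of feaaa05: {02eda1b, 1c18055, bfb98d1, feaaa05}.
Ancestors of 0a94347: {02eda1b, 0a94347, 1c18055}.
Common ancestors: {02eda1b, 1c18055}.
Among these, 1c18055 is not an ancestor of any other common ancestor — it is the merge base.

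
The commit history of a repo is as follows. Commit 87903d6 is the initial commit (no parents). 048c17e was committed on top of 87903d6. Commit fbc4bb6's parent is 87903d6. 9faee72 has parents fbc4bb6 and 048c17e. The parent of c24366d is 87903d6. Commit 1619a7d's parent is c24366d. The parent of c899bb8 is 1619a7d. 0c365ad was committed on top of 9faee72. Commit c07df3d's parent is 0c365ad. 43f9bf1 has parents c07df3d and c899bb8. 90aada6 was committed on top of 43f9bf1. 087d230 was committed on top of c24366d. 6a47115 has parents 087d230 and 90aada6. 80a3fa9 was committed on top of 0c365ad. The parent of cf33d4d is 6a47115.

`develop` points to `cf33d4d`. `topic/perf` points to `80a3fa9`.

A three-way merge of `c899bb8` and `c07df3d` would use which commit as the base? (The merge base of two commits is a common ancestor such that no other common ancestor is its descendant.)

87903d6

Ancestors of c899bb8: {1619a7d, 87903d6, c24366d, c899bb8}.
Ancestors of c07df3d: {048c17e, 0c365ad, 87903d6, 9faee72, c07df3d, fbc4bb6}.
Common ancestors: {87903d6}.
The only common ancestor is 87903d6, so it is the merge base.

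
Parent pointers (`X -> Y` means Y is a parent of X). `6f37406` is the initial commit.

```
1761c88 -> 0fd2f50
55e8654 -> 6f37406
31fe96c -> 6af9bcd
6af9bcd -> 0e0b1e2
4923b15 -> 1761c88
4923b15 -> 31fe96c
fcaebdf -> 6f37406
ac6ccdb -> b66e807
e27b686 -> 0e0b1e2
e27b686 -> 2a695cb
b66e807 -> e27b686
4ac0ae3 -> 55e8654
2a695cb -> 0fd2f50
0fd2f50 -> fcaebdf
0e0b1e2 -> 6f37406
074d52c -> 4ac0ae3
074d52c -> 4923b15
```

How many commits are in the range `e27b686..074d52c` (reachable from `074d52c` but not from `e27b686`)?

Reachable from 074d52c: {074d52c, 0e0b1e2, 0fd2f50, 1761c88, 31fe96c, 4923b15, 4ac0ae3, 55e8654, 6af9bcd, 6f37406, fcaebdf}.
Reachable from e27b686: {0e0b1e2, 0fd2f50, 2a695cb, 6f37406, e27b686, fcaebdf}.
In 074d52c's history but not e27b686's: {074d52c, 1761c88, 31fe96c, 4923b15, 4ac0ae3, 55e8654, 6af9bcd} — 7 commits.

7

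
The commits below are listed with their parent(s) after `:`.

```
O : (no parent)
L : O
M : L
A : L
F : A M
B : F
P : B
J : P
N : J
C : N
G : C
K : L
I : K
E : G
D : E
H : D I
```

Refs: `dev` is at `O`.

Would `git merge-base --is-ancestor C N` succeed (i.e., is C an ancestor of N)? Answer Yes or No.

No

Ancestors of N: {A, B, F, J, L, M, N, O, P}.
C is not in that set, so it is not an ancestor of N.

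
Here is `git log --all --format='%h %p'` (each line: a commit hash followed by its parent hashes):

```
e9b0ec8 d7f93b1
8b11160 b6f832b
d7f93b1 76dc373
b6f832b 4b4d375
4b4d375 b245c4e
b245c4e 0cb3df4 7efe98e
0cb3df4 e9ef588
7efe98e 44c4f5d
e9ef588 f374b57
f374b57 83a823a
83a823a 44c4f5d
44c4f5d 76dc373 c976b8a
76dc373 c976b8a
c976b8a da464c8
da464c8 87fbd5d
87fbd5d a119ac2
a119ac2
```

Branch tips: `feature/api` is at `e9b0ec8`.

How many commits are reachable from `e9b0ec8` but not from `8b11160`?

2

Reachable from e9b0ec8: {76dc373, 87fbd5d, a119ac2, c976b8a, d7f93b1, da464c8, e9b0ec8}.
Reachable from 8b11160: {0cb3df4, 44c4f5d, 4b4d375, 76dc373, 7efe98e, 83a823a, 87fbd5d, 8b11160, a119ac2, b245c4e, b6f832b, c976b8a, da464c8, e9ef588, f374b57}.
In e9b0ec8's history but not 8b11160's: {d7f93b1, e9b0ec8} — 2 commits.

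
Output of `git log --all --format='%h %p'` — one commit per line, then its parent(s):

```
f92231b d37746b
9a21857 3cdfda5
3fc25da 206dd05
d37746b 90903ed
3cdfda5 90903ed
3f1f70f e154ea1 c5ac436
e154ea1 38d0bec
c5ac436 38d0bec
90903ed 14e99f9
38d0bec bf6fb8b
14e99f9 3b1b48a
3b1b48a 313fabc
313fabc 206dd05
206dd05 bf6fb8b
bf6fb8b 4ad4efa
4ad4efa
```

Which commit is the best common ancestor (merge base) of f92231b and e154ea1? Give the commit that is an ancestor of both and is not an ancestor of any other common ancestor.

bf6fb8b

Ancestors of f92231b: {14e99f9, 206dd05, 313fabc, 3b1b48a, 4ad4efa, 90903ed, bf6fb8b, d37746b, f92231b}.
Ancestors of e154ea1: {38d0bec, 4ad4efa, bf6fb8b, e154ea1}.
Common ancestors: {4ad4efa, bf6fb8b}.
Among these, bf6fb8b is not an ancestor of any other common ancestor — it is the merge base.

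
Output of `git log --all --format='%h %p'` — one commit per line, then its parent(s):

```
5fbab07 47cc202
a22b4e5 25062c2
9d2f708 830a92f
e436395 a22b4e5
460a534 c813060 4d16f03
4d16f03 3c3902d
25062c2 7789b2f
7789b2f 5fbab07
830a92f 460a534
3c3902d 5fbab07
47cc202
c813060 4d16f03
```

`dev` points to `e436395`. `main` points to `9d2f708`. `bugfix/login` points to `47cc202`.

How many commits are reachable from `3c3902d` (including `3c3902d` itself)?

3

Walking parent pointers from 3c3902d: reachable set = {3c3902d, 47cc202, 5fbab07}.
That is 3 commits.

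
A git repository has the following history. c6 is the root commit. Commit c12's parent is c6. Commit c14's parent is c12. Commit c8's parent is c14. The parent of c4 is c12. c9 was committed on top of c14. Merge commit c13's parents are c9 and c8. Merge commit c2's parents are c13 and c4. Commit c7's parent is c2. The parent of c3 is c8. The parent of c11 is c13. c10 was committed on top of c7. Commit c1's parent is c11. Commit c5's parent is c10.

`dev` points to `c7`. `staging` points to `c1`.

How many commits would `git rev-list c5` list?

11

Walking parent pointers from c5: reachable set = {c10, c12, c13, c14, c2, c4, c5, c6, c7, c8, c9}.
That is 11 commits.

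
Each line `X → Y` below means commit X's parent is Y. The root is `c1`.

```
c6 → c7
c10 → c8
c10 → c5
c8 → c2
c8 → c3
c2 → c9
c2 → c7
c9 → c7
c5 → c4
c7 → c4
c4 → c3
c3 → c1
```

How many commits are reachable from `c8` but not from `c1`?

6

Reachable from c8: {c1, c2, c3, c4, c7, c8, c9}.
Reachable from c1: {c1}.
In c8's history but not c1's: {c2, c3, c4, c7, c8, c9} — 6 commits.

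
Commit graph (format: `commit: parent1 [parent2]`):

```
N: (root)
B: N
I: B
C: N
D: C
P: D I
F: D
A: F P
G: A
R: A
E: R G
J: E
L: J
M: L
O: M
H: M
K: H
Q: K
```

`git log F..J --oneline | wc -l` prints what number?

Reachable from J: {A, B, C, D, E, F, G, I, J, N, P, R}.
Reachable from F: {C, D, F, N}.
In J's history but not F's: {A, B, E, G, I, J, P, R} — 8 commits.

8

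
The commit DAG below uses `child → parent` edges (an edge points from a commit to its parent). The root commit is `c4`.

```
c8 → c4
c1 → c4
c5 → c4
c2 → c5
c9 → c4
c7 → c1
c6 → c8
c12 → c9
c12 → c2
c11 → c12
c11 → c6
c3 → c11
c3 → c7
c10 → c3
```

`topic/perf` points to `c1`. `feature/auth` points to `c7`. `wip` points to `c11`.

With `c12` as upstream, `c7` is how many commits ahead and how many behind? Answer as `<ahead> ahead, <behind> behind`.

Reachable from c7: {c1, c4, c7}.
Reachable from c12: {c12, c2, c4, c5, c9}.
Only in c7's history (ahead): {c1, c7} — 2.
Only in c12's history (behind): {c12, c2, c5, c9} — 4.

2 ahead, 4 behind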